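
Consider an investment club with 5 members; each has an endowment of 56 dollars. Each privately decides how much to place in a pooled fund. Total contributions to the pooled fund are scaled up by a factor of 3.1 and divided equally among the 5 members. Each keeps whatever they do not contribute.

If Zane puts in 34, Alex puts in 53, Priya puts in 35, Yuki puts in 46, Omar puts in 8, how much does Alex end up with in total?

Total contributed: 34 + 53 + 35 + 46 + 8 = 176.
Each receives 3.1 × 176 / 5 = 109.12 from the pooled fund.
Alex keeps 56 − 53 = 3, so Alex's payoff is 3 + 109.12 = 112.12.

112.12 dollars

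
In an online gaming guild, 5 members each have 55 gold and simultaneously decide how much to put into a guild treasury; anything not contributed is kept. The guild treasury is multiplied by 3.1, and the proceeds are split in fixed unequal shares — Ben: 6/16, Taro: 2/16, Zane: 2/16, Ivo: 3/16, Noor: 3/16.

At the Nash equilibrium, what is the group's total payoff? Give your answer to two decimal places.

For player j, contributing a unit is worthwhile iff 3.1 × (j's share) ≥ 1, i.e. iff j's share is at least 0.3226.
Ben alone (share 6/16) is above the threshold, contributing 55; the remaining 4 contribute 0. Total contributed: 55.
The guild treasury pays out 3.1 × 55 = 170.50 in total (split across the unequal shares, but the aggregate is all that matters for the group sum).
The 4 free-riders keep 55 each, adding 220. Group total = 220 + 170.50 = 390.50.

390.50 gold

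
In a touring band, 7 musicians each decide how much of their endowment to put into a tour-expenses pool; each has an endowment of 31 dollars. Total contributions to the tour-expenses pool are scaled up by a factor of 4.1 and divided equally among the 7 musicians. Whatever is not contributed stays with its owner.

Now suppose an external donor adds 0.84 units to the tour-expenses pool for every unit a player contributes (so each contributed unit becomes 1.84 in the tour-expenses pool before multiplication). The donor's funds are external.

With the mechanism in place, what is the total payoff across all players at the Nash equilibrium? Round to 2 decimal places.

The effective private return per unit is now 4.1 × 1.84 / 7 = 1.0777 > 1, so every player's dominant strategy flips to full contribution.
At the Nash equilibrium everyone contributes 31. Group total payoff = 4.1 × 1.84 × 217 = 1637.05.

1637.05 dollars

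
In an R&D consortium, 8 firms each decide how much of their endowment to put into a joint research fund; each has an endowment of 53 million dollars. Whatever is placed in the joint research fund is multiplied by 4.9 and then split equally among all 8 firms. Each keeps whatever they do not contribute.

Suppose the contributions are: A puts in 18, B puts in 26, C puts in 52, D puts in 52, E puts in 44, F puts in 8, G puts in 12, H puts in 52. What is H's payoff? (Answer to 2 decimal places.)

162.70 million dollars

Total contributed: 18 + 26 + 52 + 52 + 44 + 8 + 12 + 52 = 264.
Each receives 4.9 × 264 / 8 = 161.70 from the joint research fund.
H keeps 53 − 52 = 1, so H's payoff is 1 + 161.70 = 162.70.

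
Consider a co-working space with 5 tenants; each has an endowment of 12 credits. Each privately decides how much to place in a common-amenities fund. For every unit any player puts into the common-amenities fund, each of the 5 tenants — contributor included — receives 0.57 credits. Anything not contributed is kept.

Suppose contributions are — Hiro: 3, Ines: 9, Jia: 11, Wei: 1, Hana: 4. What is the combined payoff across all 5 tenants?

Total contributed: 3 + 9 + 11 + 1 + 4 = 28; total kept: 5 × 12 − 28 = 32.
The common-amenities fund pays out 0.57 × 5 × 28 = 79.80 in aggregate.
Group total = 32 + 79.80 = 111.80.

111.80 credits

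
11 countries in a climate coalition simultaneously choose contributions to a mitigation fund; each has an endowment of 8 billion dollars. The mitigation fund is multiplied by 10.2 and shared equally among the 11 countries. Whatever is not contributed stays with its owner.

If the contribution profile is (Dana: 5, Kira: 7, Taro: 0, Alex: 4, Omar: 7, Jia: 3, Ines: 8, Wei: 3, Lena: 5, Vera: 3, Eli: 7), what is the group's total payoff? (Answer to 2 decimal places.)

566.40 billion dollars

Total contributed: 5 + 7 + 0 + 4 + 7 + 3 + 8 + 3 + 5 + 3 + 7 = 52; total kept: 11 × 8 − 52 = 36.
The mitigation fund pays out 10.2 × 52 = 530.40 in aggregate.
Group total = 36 + 530.40 = 566.40.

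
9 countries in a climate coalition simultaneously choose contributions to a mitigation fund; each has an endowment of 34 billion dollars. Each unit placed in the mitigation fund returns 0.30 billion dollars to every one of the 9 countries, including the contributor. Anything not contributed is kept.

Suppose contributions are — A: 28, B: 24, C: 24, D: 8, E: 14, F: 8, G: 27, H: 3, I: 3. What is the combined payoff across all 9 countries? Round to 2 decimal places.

542.30 billion dollars

Total contributed: 28 + 24 + 24 + 8 + 14 + 8 + 27 + 3 + 3 = 139; total kept: 9 × 34 − 139 = 167.
The mitigation fund pays out 0.30 × 9 × 139 = 375.30 in aggregate.
Group total = 167 + 375.30 = 542.30.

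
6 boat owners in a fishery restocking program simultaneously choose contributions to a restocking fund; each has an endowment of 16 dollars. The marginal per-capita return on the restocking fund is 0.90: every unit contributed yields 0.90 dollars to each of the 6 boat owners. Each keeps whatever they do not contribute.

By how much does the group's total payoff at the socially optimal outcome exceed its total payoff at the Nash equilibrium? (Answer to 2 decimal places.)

The private return per contributed unit is 0.90 < 1, so contributing 0 is dominant for every player. At the Nash equilibrium everyone keeps their 16, and the group total is 6 × 16 = 96.
Each contributed unit returns 5.400 to the group as a whole (0.90 to each of 6 players), which exceeds 1, so the social optimum is full contribution: group total = 5.400 × 96 = 518.40.
Efficiency loss = 518.40 − 96 = 422.40.

422.40 dollars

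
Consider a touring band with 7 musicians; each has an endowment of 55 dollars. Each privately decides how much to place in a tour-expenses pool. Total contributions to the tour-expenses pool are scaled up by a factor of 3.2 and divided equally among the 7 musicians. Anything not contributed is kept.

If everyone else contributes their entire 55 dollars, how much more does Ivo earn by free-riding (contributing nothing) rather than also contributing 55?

Switching from a contribution of 55 to 0 lets Ivo keep an extra 55 dollars, but lowers the tour-expenses pool by 55, which costs Ivo their own share of that drop: 3.2/7 × 55 = 25.14.
Net gain = 55 − 25.14 = 29.86. The private return per contributed unit (0.4571) is below 1, so free-riding is indeed the best response regardless of what the others do.

29.86 dollars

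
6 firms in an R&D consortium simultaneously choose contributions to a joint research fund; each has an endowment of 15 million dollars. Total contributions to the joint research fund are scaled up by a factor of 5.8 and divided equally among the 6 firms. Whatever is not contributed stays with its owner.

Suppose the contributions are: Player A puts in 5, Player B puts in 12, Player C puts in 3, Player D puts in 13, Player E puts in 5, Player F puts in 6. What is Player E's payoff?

52.53 million dollars

Total contributed: 5 + 12 + 3 + 13 + 5 + 6 = 44.
Each receives 5.8 × 44 / 6 = 42.53 from the joint research fund.
Player E keeps 15 − 5 = 10, so Player E's payoff is 10 + 42.53 = 52.53.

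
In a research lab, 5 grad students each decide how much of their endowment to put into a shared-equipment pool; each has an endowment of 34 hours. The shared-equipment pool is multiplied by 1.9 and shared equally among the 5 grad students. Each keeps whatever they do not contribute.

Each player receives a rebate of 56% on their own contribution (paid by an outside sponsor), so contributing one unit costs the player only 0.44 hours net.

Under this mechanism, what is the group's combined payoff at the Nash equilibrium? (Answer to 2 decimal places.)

Even with the mechanism, each unit contributed returns only (1.9/5) / 0.44 = 0.8636 per unit of net cost, so contributing nothing is still dominant.
Everyone keeps their endowment and the group total is 5 × 34 = 170.

170.00 hours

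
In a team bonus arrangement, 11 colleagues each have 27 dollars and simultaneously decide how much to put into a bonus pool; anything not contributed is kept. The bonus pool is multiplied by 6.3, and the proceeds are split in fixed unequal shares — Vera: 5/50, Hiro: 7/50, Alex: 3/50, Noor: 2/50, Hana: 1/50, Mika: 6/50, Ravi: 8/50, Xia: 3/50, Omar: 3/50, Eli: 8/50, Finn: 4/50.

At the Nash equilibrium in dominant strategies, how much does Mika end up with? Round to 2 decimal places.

67.82 dollars

A player with share s gets back 6.3·s per unit contributed, so full contribution is dominant for anyone with s > 1/6.3 = 0.1587 and zero contribution is dominant for anyone below.
Ravi and Eli clear that bar, contributing 27 each; the remaining 9 contribute 0. Total contributed: 54.
Mika keeps 27 and receives 6.3 × 54 × 6/50 = 40.82 from the bonus pool, for a payoff of 67.82.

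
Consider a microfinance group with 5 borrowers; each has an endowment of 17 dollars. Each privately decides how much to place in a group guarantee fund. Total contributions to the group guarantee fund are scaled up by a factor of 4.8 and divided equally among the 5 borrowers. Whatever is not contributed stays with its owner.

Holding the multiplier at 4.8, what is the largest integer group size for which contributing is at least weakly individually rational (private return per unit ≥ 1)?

Private return per unit is 4.8/(group size), which is ≥ 1 whenever the group size is ≤ 4.8.
The largest such integer is 4.

4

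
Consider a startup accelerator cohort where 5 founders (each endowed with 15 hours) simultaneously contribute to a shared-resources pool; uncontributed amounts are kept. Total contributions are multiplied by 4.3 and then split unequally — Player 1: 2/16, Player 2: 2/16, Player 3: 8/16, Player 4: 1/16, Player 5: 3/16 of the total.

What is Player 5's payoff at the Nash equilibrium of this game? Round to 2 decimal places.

Each unit j contributes comes back to j as 4.3 × (j's share), so j prefers to contribute only if that share exceeds 1/4.3 = 0.2326; otherwise keeping the unit dominates.
Player 3 alone (share 8/16) is above the threshold, contributing 15; the remaining 4 contribute 0. Total contributed: 15.
Player 5 keeps 15 and receives 4.3 × 15 × 3/16 = 12.09 from the shared-resources pool, for a payoff of 27.09.

27.09 hours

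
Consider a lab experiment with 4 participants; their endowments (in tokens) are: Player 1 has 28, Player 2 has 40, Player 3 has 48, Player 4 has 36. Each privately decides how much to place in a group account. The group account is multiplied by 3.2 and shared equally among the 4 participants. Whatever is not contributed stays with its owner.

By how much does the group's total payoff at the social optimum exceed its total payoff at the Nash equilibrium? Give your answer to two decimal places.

The private return per contributed unit is 3.2/4 = 0.8000 < 1 for every player regardless of endowment, so the Nash equilibrium is zero contribution and the group total is Σ E_j = 28 + 40 + 48 + 36 = 152.
Each contributed unit returns 3.200 to the group, so the social optimum is full contribution by everyone: group total = 3.200 × 152 = 486.40.
Efficiency loss = (3.200 − 1) × 152 = 334.40.

334.40 tokens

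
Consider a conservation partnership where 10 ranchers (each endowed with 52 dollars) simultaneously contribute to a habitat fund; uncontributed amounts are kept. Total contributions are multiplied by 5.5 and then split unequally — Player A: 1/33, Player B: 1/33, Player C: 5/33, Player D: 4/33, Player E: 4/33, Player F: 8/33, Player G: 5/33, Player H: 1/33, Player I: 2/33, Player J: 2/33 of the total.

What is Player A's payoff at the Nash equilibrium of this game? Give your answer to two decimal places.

Player j's private return per contributed unit is 5.5 × (j's share). Contributing is weakly dominant for j when that share is at least 1/5.5 = 0.1818, and contributing 0 is dominant otherwise.
The only share above 0.1818 is Player F's 8/33, contributing 52; the remaining 9 contribute 0. Total contributed: 52.
Player A keeps 52 and receives 5.5 × 52 × 1/33 = 8.67 from the habitat fund, for a payoff of 60.67.

60.67 dollars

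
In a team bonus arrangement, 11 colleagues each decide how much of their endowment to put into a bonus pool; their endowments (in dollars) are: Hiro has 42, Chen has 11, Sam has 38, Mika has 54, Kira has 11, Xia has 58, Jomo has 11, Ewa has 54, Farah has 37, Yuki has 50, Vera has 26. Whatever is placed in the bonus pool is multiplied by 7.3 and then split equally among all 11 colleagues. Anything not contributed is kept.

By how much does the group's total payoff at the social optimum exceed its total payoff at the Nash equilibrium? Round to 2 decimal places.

2469.60 dollars

The private return per contributed unit is 7.3/11 = 0.6636 < 1 for every player regardless of endowment, so the Nash equilibrium is zero contribution and the group total is Σ E_j = 42 + 11 + 38 + 54 + 11 + 58 + 11 + 54 + 37 + 50 + 26 = 392.
Each contributed unit returns 7.300 to the group, so the social optimum is full contribution by everyone: group total = 7.300 × 392 = 2861.60.
Efficiency loss = (7.300 − 1) × 392 = 2469.60.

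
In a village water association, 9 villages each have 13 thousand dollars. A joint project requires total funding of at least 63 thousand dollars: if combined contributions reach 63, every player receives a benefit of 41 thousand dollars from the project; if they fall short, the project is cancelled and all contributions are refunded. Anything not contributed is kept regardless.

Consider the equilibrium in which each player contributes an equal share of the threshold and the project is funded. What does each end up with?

47 thousand dollars

Equal share of the threshold: 63/9 = 7.
At this profile no one gains by cutting their contribution: any cut drops the total below 63, the project is cancelled, contributions are refunded, and the deviator ends with 13, which is less than 13 − 7 + 41 = 47. Contributing more than 7 just wastes the excess. So contributing exactly 7 is a best response.
Each player's payoff: 13 − 7 + 41 = 47.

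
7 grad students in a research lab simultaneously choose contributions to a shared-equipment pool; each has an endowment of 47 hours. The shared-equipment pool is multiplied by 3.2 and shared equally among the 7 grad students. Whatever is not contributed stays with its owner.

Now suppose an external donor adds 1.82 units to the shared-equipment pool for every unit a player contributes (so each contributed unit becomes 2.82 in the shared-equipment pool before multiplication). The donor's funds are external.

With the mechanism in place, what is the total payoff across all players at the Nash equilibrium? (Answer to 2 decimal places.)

The effective private return per unit is now 3.2 × 2.82 / 7 = 1.2891 > 1, so every player's dominant strategy flips to full contribution.
So the Nash equilibrium is full contribution by all 7; the group earns 3.2 × 2.82 × 329 = 2968.90.

2968.90 hours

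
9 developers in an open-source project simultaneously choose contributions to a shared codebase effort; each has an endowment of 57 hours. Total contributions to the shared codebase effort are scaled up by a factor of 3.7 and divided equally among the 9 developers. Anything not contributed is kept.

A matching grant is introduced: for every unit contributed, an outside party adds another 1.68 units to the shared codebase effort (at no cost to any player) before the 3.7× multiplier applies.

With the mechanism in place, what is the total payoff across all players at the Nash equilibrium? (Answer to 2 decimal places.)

The effective private return per unit is now 3.7 × 2.68 / 9 = 1.1018 > 1, so every player's dominant strategy flips to full contribution.
So the Nash equilibrium is full contribution by all 9; the group earns 3.7 × 2.68 × 513 = 5086.91.

5086.91 hours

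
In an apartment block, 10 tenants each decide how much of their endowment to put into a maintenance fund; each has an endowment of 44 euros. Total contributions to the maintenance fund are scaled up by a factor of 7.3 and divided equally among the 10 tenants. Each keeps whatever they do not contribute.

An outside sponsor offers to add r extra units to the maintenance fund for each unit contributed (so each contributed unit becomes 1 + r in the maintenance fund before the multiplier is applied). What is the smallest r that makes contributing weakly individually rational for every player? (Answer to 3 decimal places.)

With matching at rate r, one contributed unit becomes (1 + r) in the maintenance fund and returns 7.3 × (1 + r) / 10 to the contributor.
Setting this equal to 1: 1 + r = 10/7.3 = 1.3699.
So the minimum matching rate is r = 1.3699 − 1 = 0.370.

0.370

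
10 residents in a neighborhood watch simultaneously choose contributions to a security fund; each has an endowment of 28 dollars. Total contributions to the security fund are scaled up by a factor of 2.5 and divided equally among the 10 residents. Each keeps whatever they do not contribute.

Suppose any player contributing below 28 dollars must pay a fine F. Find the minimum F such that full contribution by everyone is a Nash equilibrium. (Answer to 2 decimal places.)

21.00 dollars

Given the others contribute fully, the best deviation is to contribute 0 (any partial contribution still incurs the fine and gives up units whose private return 0.2500 is below 1).
Deviating from 28 to 0 saves 28 dollars but forfeits the deviator's share of the drop in the security fund: 2.5/10 × 28 = 7.00.
So the deviation gain is 28 − 7.00 = 21.00, and the fine must be at least 21.00 dollars to wipe it out.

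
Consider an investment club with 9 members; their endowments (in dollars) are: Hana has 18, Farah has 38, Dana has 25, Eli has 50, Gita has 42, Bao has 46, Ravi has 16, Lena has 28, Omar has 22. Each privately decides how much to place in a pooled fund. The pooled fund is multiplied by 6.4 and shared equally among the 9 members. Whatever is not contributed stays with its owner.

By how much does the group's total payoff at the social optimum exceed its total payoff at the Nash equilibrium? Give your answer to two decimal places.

1539.00 dollars

The private return per contributed unit is 6.4/9 = 0.7111 < 1 for every player regardless of endowment, so the Nash equilibrium is zero contribution and the group total is Σ E_j = 18 + 38 + 25 + 50 + 42 + 46 + 16 + 28 + 22 = 285.
Each contributed unit returns 6.400 to the group, so the social optimum is full contribution by everyone: group total = 6.400 × 285 = 1824.00.
Efficiency loss = (6.400 − 1) × 285 = 1539.00.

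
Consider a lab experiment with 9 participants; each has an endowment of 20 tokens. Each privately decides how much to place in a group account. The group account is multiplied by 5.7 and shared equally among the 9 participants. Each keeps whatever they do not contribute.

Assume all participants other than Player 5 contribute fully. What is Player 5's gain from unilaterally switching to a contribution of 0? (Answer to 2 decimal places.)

7.33 tokens

Switching from a contribution of 20 to 0 lets Player 5 keep an extra 20 tokens, but lowers the group account by 20, which costs Player 5 their own share of that drop: 5.7/9 × 20 = 12.67.
Net gain = 20 − 12.67 = 7.33. The private return per contributed unit (0.6333) is below 1, so free-riding is indeed the best response regardless of what the others do.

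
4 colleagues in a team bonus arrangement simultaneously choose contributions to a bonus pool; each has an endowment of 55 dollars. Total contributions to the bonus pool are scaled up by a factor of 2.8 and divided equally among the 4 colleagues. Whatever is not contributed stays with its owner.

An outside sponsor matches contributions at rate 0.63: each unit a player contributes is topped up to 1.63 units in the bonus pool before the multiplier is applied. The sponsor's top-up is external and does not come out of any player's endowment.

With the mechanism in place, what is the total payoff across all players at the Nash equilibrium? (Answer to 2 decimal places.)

1004.08 dollars

With the mechanism, a contributed unit returns 2.8 × 1.63 / 4 = 1.1410 per unit of net cost to the contributor — now above 1 — so contributing fully is weakly dominant for every player.
So the Nash equilibrium is full contribution by all 4; the group earns 2.8 × 1.63 × 220 = 1004.08.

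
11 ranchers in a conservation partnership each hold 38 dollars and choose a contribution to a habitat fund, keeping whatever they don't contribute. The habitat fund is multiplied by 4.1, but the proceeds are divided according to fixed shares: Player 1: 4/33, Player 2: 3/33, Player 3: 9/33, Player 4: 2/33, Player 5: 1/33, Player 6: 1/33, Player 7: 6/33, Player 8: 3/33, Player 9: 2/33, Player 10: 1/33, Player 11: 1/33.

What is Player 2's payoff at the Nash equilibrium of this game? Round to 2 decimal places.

52.16 dollars

For player j, contributing a unit is worthwhile iff 4.1 × (j's share) ≥ 1, i.e. iff j's share is at least 0.2439.
Only Player 3 (9/33) clears that bar, contributing 38; the remaining 10 contribute 0. Total contributed: 38.
Player 2 keeps 38 and receives 4.1 × 38 × 3/33 = 14.16 from the habitat fund, for a payoff of 52.16.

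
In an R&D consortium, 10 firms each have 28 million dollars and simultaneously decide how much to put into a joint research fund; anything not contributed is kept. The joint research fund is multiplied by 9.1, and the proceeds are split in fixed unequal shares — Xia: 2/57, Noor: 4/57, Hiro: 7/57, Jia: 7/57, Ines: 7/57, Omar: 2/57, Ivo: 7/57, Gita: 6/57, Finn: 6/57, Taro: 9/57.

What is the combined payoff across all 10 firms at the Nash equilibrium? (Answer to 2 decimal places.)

Each unit j contributes comes back to j as 9.1 × (j's share), so j prefers to contribute only if that share exceeds 1/9.1 = 0.1099; otherwise keeping the unit dominates.
Hiro, Jia, Ines, Ivo and Taro are above the threshold, contributing 28 each; the remaining 5 contribute 0. Total contributed: 140.
The joint research fund pays out 9.1 × 140 = 1274.00 in total (split across the unequal shares, but the aggregate is all that matters for the group sum).
The 5 free-riders keep 28 each, adding 140. Group total = 140 + 1274.00 = 1414.00.

1414.00 million dollars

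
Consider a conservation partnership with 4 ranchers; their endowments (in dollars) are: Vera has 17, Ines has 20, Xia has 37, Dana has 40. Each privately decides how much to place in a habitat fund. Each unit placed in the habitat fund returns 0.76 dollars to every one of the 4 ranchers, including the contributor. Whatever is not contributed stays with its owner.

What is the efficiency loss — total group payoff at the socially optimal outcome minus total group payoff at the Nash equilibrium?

The private return per contributed unit is 0.76 < 1 for everyone, so the Nash equilibrium is zero contribution and the group total is Σ E_j = 17 + 20 + 37 + 40 = 114.
Each contributed unit returns 3.040 to the group, so the social optimum is full contribution by everyone: group total = 3.040 × 114 = 346.56.
Efficiency loss = (3.040 − 1) × 114 = 232.56.

232.56 dollars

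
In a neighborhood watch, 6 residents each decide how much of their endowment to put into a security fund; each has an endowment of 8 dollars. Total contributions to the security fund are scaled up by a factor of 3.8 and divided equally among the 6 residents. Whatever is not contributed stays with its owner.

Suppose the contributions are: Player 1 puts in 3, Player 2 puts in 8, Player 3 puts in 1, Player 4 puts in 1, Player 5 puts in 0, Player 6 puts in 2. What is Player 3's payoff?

16.50 dollars

Total contributed: 3 + 8 + 1 + 1 + 0 + 2 = 15.
Each receives 3.8 × 15 / 6 = 9.50 from the security fund.
Player 3 keeps 8 − 1 = 7, so Player 3's payoff is 7 + 9.50 = 16.50.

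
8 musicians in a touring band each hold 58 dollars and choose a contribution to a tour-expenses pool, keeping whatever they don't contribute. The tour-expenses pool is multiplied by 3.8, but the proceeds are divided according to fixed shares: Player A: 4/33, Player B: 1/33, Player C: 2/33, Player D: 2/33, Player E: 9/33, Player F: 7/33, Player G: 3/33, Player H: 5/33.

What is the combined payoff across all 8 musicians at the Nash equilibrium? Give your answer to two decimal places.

626.40 dollars

For player j, contributing a unit is worthwhile iff 3.8 × (j's share) ≥ 1, i.e. iff j's share is at least 0.2632.
The only share above 0.2632 is Player E's 9/33, contributing 58; the remaining 7 contribute 0. Total contributed: 58.
The tour-expenses pool pays out 3.8 × 58 = 220.40 in total (split across the unequal shares, but the aggregate is all that matters for the group sum).
The 7 free-riders keep 58 each, adding 406. Group total = 406 + 220.40 = 626.40.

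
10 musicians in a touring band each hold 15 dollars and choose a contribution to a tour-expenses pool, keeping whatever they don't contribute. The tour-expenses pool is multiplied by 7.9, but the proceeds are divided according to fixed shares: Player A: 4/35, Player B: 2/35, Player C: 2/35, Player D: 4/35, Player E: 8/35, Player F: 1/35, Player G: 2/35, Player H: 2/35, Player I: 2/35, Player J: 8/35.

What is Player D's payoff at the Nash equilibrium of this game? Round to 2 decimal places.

42.09 dollars

For player j, contributing a unit is worthwhile iff 7.9 × (j's share) ≥ 1, i.e. iff j's share is at least 0.1266.
Player E and Player J are above the threshold, contributing 15 each; the remaining 8 contribute 0. Total contributed: 30.
Player D keeps 15 and receives 7.9 × 30 × 4/35 = 27.09 from the tour-expenses pool, for a payoff of 42.09.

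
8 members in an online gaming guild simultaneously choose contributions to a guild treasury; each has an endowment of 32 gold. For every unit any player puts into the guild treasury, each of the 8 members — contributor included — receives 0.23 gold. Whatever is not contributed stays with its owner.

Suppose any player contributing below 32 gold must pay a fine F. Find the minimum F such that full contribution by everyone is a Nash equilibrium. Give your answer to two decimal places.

Given the others contribute fully, the best deviation is to contribute 0 (any partial contribution still incurs the fine and gives up units whose private return 0.23 is below 1).
Deviating from 32 to 0 saves 32 gold but forfeits the deviator's share of the drop in the guild treasury: 0.23 × 32 = 7.36.
So the deviation gain is 32 − 7.36 = 24.64, and the fine must be at least 24.64 gold to wipe it out.

24.64 gold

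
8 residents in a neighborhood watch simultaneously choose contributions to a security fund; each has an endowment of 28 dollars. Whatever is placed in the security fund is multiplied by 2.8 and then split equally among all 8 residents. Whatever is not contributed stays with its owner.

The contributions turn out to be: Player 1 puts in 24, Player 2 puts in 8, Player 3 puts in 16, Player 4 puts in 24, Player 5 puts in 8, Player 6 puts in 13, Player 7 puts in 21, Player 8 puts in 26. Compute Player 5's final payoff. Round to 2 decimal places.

Total contributed: 24 + 8 + 16 + 24 + 8 + 13 + 21 + 26 = 140.
Each receives 2.8 × 140 / 8 = 49.00 from the security fund.
Player 5 keeps 28 − 8 = 20, so Player 5's payoff is 20 + 49.00 = 69.00.

69.00 dollars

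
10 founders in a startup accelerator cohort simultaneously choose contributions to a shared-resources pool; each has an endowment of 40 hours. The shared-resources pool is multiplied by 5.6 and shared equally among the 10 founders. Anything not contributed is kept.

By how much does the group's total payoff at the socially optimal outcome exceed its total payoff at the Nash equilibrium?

1840.00 hours

Each contributed unit returns 5.6/10 = 0.5600 to its contributor — below 1 — so contributing 0 is dominant for every player. At the Nash equilibrium everyone keeps their 40, and the group total is 10 × 40 = 400.
Each contributed unit returns 5.600 to the group as a whole (0.5600 to each of 10 players), which exceeds 1, so the social optimum is full contribution: group total = 5.600 × 400 = 2240.00.
Efficiency loss = 2240.00 − 400 = 1840.00.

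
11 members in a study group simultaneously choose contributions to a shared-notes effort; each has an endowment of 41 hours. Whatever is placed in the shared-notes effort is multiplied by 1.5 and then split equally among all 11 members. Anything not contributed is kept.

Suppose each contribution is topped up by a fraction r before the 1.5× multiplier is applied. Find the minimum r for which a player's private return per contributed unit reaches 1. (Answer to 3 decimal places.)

With matching at rate r, one contributed unit becomes (1 + r) in the shared-notes effort and returns 1.5 × (1 + r) / 11 to the contributor.
Setting this equal to 1: 1 + r = 11/1.5 = 7.3333.
So the minimum matching rate is r = 7.3333 − 1 = 6.333.

6.333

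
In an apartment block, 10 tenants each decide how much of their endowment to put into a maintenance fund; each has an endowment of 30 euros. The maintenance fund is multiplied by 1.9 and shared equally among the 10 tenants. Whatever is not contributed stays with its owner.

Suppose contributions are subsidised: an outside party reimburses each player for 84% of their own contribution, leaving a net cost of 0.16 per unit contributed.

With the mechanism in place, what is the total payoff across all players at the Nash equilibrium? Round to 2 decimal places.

822.00 euros

With the mechanism, a contributed unit returns (1.9/10) / 0.16 = 1.1875 per unit of net cost to the contributor — now above 1 — so contributing fully is weakly dominant for every player.
At the Nash equilibrium everyone contributes 30. Group total payoff = 10 × (30 × 0.84 + 1.9 × 30) = 822.00.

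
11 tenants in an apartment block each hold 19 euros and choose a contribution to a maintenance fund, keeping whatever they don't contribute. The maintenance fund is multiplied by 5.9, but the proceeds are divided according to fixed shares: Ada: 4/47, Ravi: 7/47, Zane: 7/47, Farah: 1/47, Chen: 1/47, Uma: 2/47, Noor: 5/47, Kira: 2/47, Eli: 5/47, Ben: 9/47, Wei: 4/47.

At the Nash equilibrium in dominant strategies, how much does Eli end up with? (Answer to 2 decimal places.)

30.93 euros

A player with share s gets back 5.9·s per unit contributed, so full contribution is dominant for anyone with s > 1/5.9 = 0.1695 and zero contribution is dominant for anyone below.
The only share above 0.1695 is Ben's 9/47, contributing 19; the remaining 10 contribute 0. Total contributed: 19.
Eli keeps 19 and receives 5.9 × 19 × 5/47 = 11.93 from the maintenance fund, for a payoff of 30.93.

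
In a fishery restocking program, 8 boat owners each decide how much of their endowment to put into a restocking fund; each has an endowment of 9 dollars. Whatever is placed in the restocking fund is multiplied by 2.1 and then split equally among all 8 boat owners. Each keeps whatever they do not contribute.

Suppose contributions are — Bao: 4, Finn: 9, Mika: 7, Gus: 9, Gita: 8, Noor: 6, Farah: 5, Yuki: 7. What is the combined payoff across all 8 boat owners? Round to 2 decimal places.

132.50 dollars

Total contributed: 4 + 9 + 7 + 9 + 8 + 6 + 5 + 7 = 55; total kept: 8 × 9 − 55 = 17.
The restocking fund pays out 2.1 × 55 = 115.50 in aggregate.
Group total = 17 + 115.50 = 132.50.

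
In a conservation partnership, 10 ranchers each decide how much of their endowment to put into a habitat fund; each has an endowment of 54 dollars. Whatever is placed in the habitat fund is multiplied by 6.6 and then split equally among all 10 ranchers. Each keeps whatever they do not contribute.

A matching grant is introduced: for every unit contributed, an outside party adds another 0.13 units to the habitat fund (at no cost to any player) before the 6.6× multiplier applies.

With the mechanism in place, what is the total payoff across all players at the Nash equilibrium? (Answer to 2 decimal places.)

540.00 dollars

Even with the mechanism, each unit contributed returns only 6.6 × 1.13 / 10 = 0.7458 per unit of net cost, so contributing nothing is still dominant.
At the Nash equilibrium no one contributes; group total payoff = 10 × 54 = 540.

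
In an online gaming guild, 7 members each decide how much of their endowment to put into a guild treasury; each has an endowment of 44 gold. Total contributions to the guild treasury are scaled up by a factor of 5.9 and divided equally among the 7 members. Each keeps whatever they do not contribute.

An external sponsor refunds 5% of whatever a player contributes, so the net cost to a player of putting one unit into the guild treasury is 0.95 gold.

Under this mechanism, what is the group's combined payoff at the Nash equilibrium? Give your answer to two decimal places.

Even with the mechanism, each unit contributed returns only (5.9/7) / 0.95 = 0.8872 per unit of net cost, so contributing nothing is still dominant.
At the Nash equilibrium no one contributes; group total payoff = 7 × 44 = 308.

308.00 gold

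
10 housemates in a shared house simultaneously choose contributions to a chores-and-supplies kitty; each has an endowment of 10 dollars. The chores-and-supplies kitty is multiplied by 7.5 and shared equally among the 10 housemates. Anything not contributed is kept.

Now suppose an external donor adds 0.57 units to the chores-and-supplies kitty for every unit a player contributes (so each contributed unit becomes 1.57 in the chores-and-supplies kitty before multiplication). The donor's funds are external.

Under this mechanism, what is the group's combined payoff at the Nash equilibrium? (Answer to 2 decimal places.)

The effective private return per unit is now 7.5 × 1.57 / 10 = 1.1775 > 1, so every player's dominant strategy flips to full contribution.
At the Nash equilibrium everyone contributes 10. Group total payoff = 7.5 × 1.57 × 100 = 1177.50.

1177.50 dollars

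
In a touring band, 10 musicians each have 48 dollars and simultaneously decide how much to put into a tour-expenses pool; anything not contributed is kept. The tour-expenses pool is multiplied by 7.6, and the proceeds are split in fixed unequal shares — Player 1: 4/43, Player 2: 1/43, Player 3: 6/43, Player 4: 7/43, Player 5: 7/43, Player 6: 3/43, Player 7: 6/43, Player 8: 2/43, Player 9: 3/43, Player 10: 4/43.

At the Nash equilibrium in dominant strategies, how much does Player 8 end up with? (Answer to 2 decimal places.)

115.87 dollars

Player j's private return per contributed unit is 7.6 × (j's share). Contributing is weakly dominant for j when that share is at least 1/7.6 = 0.1316, and contributing 0 is dominant otherwise.
Player 3, Player 4, Player 5 and Player 7 clear that bar, contributing 48 each; the remaining 6 contribute 0. Total contributed: 192.
Player 8 keeps 48 and receives 7.6 × 192 × 2/43 = 67.87 from the tour-expenses pool, for a payoff of 115.87.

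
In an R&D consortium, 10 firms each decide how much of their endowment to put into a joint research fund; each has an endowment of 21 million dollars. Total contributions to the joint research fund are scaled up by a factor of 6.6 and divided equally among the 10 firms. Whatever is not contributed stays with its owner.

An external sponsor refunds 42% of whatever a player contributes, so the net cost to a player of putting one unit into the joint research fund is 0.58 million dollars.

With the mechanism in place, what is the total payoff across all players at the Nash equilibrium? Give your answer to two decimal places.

The effective private return per unit is now (6.6/10) / 0.58 = 1.1379 > 1, so every player's dominant strategy flips to full contribution.
So the Nash equilibrium is full contribution by all 10; the group earns 10 × (21 × 0.42 + 6.6 × 21) = 1474.20.

1474.20 million dollars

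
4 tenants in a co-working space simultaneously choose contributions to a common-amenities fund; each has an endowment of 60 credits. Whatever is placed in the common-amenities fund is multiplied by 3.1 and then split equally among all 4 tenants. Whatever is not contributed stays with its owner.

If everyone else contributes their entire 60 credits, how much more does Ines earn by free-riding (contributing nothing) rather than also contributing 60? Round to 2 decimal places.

Switching from a contribution of 60 to 0 lets Ines keep an extra 60 credits, but lowers the common-amenities fund by 60, which costs Ines their own share of that drop: 3.1/4 × 60 = 46.50.
Net gain = 60 − 46.50 = 13.50. The private return per contributed unit (0.7750) is below 1, so free-riding is indeed the best response regardless of what the others do.

13.50 credits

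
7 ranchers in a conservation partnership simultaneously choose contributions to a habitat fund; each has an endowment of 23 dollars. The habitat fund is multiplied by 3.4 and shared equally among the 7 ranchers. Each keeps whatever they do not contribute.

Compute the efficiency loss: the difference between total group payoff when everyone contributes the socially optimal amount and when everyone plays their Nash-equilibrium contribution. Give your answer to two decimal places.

386.40 dollars

Each contributed unit returns 3.4/7 = 0.4857 to its contributor — below 1 — so contributing 0 is dominant for every player. At the Nash equilibrium everyone keeps their 23, and the group total is 7 × 23 = 161.
Each contributed unit returns 3.400 to the group as a whole (0.4857 to each of 7 players), which exceeds 1, so the social optimum is full contribution: group total = 3.400 × 161 = 547.40.
Efficiency loss = 547.40 − 161 = 386.40.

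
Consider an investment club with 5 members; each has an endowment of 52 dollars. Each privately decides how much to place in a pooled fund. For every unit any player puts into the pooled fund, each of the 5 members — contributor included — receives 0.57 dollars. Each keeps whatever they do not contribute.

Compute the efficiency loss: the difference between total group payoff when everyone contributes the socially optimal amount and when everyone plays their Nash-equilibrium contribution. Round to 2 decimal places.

The private return per contributed unit is 0.57 < 1, so contributing 0 is dominant for every player. At the Nash equilibrium everyone keeps their 52, and the group total is 5 × 52 = 260.
Each contributed unit returns 2.850 to the group as a whole (0.57 to each of 5 players), which exceeds 1, so the social optimum is full contribution: group total = 2.850 × 260 = 741.00.
Efficiency loss = 741.00 − 260 = 481.00.

481.00 dollars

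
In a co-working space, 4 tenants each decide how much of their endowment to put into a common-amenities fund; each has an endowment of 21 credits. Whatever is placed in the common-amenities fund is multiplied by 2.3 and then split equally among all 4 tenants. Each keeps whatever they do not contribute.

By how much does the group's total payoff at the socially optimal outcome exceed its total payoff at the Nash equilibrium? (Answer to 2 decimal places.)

Each contributed unit returns 2.3/4 = 0.5750 to its contributor — below 1 — so contributing 0 is dominant for every player. At the Nash equilibrium everyone keeps their 21, and the group total is 4 × 21 = 84.
Each contributed unit returns 2.300 to the group as a whole (0.5750 to each of 4 players), which exceeds 1, so the social optimum is full contribution: group total = 2.300 × 84 = 193.20.
Efficiency loss = 193.20 − 84 = 109.20.

109.20 credits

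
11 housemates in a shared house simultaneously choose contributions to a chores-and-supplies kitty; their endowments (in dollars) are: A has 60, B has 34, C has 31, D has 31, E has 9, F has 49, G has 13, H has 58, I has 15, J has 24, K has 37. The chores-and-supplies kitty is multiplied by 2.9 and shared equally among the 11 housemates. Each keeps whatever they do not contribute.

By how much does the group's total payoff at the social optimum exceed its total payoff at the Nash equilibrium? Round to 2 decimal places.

685.90 dollars

The private return per contributed unit is 2.9/11 = 0.2636 < 1 for every player regardless of endowment, so the Nash equilibrium is zero contribution and the group total is Σ E_j = 60 + 34 + 31 + 31 + 9 + 49 + 13 + 58 + 15 + 24 + 37 = 361.
Each contributed unit returns 2.900 to the group, so the social optimum is full contribution by everyone: group total = 2.900 × 361 = 1046.90.
Efficiency loss = (2.900 − 1) × 361 = 685.90.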